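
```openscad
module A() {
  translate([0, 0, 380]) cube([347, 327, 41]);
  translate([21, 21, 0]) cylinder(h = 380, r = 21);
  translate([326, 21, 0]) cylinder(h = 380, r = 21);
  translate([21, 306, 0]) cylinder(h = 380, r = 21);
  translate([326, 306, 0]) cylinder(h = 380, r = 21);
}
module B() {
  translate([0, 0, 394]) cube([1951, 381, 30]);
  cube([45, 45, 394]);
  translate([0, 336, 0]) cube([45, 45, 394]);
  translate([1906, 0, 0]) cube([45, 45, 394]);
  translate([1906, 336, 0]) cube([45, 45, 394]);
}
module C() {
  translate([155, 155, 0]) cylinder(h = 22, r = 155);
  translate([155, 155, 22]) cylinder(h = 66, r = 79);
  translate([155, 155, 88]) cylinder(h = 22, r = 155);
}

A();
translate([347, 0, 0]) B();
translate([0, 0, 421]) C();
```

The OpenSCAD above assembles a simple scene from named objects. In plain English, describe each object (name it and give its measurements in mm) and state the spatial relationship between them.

A is a four-legged stool. The seat is a 347×327×41 mm slab whose top surface is at z = 421 mm; four round legs, each 42 mm in diameter, run from the floor (z = 0) to the underside of the seat, each leg's axis is inset half a diameter from the nearest pair of seat edges (so the leg's bounding box is flush with the corner).

B is a bench: a 1951×381 mm seat slab, 30 mm thick, top at z = 424 mm, on four 45×45 mm square legs flush with the seat corners and standing on z = 0.

C is a spool: two coaxial disc flanges of radius 155 mm and thickness 22 mm, joined by a core cylinder of radius 79 mm and height 66 mm. The lower flange rests on z = 0 and the three cylinders share a vertical axis.

The bench is against the stool's +x side, with their −y faces flush. The spool is on top of the stool.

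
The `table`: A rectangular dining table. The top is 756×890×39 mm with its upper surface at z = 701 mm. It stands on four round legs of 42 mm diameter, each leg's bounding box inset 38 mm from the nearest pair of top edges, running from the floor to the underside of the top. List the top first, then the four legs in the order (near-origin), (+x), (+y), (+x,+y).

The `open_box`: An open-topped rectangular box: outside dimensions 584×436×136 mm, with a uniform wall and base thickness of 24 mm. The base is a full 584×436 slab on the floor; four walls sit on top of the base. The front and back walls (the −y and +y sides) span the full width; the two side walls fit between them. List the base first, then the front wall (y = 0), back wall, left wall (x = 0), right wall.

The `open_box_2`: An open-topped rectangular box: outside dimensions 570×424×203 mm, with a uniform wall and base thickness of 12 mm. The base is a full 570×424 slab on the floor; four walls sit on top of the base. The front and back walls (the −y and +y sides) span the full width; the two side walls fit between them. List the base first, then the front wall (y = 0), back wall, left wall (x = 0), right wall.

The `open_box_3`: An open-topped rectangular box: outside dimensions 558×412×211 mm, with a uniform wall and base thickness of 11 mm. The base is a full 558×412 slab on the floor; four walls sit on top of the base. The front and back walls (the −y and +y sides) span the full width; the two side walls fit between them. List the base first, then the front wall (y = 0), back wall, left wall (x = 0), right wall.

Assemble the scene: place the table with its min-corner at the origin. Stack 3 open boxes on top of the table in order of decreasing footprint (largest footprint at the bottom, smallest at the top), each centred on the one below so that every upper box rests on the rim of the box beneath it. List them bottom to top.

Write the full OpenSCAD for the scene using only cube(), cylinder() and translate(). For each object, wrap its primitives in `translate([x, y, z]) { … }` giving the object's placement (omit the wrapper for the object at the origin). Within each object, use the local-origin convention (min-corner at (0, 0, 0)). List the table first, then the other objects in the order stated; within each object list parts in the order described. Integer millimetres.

translate([0, 0, 662]) cube([756, 890, 39]);
translate([59, 59, 0]) cylinder(h = 662, r = 21);
translate([697, 59, 0]) cylinder(h = 662, r = 21);
translate([59, 831, 0]) cylinder(h = 662, r = 21);
translate([697, 831, 0]) cylinder(h = 662, r = 21);
translate([86, 227, 701]) {
  cube([584, 436, 24]);
  translate([0, 0, 24]) cube([584, 24, 112]);
  translate([0, 412, 24]) cube([584, 24, 112]);
  translate([0, 24, 24]) cube([24, 388, 112]);
  translate([560, 24, 24]) cube([24, 388, 112]);
}
translate([93, 233, 837]) {
  cube([570, 424, 12]);
  translate([0, 0, 12]) cube([570, 12, 191]);
  translate([0, 412, 12]) cube([570, 12, 191]);
  translate([0, 12, 12]) cube([12, 400, 191]);
  translate([558, 12, 12]) cube([12, 400, 191]);
}
translate([99, 239, 1040]) {
  cube([558, 412, 11]);
  translate([0, 0, 11]) cube([558, 11, 200]);
  translate([0, 401, 11]) cube([558, 11, 200]);
  translate([0, 11, 11]) cube([11, 390, 200]);
  translate([547, 11, 11]) cube([11, 390, 200]);
}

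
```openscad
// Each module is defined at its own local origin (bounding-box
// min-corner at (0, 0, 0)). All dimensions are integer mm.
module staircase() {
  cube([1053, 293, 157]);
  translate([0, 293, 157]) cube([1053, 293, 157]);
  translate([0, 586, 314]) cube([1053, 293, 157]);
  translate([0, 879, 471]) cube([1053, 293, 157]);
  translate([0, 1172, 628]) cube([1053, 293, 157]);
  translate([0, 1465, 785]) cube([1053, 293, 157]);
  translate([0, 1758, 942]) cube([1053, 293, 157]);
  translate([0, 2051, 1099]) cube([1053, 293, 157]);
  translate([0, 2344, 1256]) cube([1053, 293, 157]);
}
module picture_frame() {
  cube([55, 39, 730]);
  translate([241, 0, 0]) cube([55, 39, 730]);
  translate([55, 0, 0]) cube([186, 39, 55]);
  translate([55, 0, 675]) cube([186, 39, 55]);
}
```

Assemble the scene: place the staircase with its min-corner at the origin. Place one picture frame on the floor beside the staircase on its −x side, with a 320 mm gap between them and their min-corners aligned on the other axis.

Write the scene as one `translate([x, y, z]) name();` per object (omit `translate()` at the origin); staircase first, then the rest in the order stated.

staircase();
translate([-616, 0, 0]) picture_frame();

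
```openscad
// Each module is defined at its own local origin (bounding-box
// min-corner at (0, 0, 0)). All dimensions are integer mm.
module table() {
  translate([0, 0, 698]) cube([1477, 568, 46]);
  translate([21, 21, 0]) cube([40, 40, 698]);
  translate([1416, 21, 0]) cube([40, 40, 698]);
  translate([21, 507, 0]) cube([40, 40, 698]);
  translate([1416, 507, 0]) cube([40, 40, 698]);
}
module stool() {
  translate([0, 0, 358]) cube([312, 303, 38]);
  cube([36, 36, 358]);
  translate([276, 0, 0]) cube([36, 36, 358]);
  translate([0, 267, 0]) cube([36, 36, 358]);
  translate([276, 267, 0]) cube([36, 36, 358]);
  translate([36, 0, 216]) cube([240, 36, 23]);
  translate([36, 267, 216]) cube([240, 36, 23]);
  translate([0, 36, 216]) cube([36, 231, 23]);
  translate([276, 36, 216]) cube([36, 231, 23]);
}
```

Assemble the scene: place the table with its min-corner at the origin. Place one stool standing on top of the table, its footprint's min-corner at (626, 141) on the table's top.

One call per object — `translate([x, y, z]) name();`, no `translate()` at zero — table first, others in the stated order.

table();
translate([626, 141, 744]) stool();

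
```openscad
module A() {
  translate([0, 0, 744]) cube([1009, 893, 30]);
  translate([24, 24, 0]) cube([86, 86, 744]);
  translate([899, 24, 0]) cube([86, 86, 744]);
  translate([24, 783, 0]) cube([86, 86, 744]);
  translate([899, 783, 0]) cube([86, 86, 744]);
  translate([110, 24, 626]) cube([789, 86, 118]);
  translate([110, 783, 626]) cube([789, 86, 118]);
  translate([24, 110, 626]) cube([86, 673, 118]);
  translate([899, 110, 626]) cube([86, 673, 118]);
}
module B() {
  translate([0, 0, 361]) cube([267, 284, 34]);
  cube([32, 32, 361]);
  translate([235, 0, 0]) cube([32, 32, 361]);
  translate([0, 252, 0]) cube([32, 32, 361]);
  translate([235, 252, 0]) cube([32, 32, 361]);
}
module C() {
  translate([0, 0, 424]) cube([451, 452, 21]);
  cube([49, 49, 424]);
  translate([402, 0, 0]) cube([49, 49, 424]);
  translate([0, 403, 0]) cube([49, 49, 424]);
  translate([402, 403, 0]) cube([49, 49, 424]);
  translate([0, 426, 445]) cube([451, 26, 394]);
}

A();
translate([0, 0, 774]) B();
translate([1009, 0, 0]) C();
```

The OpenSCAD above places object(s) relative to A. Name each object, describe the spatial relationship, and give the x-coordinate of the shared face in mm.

A is a table. B is a stool. C is a chair. The stool is on top of the table. The chair is against the table's +x side, with their −y faces flush. The x-coordinate of the shared face is 1009 mm.

The table's +x face and the chair's −x face are both at x = 1009 mm.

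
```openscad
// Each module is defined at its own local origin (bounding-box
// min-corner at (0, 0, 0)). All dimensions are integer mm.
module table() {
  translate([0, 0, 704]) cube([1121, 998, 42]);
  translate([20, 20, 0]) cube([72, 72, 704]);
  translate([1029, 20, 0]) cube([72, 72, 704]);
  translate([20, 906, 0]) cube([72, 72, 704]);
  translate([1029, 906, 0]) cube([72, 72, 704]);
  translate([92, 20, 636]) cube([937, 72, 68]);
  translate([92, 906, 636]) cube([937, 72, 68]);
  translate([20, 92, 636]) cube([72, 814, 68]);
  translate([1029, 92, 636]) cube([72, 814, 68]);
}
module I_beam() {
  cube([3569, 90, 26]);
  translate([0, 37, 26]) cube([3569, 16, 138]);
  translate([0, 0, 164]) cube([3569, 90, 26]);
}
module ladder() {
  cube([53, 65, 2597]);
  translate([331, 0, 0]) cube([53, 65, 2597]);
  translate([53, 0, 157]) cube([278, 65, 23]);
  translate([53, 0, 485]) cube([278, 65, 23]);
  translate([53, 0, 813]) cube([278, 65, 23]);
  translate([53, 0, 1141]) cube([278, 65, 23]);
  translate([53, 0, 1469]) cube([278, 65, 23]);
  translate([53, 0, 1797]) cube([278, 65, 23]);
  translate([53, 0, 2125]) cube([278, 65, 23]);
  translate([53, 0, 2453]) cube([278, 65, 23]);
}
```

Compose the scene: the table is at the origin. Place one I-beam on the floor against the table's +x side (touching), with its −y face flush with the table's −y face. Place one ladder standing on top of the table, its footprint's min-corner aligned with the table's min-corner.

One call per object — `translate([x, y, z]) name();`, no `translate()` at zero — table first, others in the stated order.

table();
translate([1121, 0, 0]) I_beam();
translate([0, 0, 746]) ladder();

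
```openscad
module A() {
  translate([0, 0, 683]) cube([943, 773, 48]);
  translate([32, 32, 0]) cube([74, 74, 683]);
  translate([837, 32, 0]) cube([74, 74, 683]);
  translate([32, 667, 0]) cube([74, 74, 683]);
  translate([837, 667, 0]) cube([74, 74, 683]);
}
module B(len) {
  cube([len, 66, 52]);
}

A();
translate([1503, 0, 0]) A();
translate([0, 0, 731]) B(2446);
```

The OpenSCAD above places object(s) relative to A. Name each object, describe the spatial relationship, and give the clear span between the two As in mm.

Second table starts at x = 1503; first ends at x = 943; clear span = 1503 − 943 = 560 mm.

A is a table. B is a beam. A beam spans the tops of two tables. The clear span between the two tables is 560 mm.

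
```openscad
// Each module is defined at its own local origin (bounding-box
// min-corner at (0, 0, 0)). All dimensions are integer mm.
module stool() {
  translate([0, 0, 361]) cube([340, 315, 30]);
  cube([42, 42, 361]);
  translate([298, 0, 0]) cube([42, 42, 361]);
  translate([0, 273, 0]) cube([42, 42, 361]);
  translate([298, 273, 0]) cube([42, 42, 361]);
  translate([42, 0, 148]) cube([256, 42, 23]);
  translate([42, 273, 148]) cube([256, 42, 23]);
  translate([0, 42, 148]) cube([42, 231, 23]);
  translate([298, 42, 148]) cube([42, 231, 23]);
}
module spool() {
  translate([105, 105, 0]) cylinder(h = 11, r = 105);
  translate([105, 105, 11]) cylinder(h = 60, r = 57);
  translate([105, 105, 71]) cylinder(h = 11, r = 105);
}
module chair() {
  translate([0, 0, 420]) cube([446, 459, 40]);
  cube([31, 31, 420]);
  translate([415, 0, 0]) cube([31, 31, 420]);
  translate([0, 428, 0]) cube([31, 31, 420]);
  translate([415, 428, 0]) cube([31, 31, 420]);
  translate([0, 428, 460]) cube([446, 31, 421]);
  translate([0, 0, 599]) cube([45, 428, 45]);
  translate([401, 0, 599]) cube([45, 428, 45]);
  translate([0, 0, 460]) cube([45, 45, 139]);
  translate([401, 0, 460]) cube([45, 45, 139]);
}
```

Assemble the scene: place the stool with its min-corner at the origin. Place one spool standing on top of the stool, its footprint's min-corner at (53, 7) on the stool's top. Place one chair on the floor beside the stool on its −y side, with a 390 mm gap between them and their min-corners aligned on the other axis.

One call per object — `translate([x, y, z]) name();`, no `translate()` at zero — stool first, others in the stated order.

stool();
translate([53, 7, 391]) spool();
translate([0, -849, 0]) chair();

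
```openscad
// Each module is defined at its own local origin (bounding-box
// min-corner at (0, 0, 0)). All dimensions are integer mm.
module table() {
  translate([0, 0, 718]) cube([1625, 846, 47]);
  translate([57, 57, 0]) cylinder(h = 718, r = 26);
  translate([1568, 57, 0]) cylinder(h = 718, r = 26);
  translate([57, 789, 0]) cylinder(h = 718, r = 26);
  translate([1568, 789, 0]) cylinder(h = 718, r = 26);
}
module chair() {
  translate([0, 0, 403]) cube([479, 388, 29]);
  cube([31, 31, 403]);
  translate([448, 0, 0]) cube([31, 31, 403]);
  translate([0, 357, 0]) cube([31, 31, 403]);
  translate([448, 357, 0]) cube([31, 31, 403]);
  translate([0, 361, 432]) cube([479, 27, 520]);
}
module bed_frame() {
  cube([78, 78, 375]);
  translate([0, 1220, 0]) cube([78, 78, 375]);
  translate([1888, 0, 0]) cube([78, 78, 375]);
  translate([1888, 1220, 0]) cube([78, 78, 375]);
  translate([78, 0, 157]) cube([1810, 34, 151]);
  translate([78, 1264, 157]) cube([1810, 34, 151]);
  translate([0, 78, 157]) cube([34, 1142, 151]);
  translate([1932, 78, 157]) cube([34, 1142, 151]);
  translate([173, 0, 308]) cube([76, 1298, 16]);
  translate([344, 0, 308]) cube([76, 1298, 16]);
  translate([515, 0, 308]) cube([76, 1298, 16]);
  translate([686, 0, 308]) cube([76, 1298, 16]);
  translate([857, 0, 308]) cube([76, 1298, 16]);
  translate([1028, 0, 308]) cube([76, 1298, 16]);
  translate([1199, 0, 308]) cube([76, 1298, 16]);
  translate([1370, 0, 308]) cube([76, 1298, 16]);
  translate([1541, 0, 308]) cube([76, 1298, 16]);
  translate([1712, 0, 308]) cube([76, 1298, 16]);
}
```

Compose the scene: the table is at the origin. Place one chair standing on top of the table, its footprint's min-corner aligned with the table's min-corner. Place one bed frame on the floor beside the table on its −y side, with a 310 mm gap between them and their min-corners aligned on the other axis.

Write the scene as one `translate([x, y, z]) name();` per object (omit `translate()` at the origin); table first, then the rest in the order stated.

table();
translate([0, 0, 765]) chair();
translate([0, -1608, 0]) bed_frame();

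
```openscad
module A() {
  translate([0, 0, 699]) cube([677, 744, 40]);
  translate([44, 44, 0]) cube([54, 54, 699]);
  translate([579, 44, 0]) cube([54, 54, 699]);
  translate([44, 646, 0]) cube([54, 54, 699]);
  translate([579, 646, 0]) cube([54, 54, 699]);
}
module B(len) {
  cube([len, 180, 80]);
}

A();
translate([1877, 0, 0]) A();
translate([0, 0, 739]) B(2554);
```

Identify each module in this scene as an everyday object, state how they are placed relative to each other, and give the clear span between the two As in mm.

A is a table. B is a beam. A beam spans the tops of two tables. The clear span between the two tables is 1200 mm.

Second table starts at x = 1877; first ends at x = 677; clear span = 1877 − 677 = 1200 mm.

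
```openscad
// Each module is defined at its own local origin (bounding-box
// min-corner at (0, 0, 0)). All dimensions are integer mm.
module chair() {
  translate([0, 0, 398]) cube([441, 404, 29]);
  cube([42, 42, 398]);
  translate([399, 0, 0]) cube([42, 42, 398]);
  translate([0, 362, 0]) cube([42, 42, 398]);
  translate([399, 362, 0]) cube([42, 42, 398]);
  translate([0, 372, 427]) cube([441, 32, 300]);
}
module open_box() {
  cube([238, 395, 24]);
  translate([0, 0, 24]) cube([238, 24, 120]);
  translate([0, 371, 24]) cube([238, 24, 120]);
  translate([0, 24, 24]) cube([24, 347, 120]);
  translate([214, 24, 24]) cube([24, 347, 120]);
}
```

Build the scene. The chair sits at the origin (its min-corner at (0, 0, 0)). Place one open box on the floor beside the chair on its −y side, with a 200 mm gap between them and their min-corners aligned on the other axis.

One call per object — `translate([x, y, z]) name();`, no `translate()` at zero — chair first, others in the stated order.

chair();
translate([0, -595, 0]) open_box();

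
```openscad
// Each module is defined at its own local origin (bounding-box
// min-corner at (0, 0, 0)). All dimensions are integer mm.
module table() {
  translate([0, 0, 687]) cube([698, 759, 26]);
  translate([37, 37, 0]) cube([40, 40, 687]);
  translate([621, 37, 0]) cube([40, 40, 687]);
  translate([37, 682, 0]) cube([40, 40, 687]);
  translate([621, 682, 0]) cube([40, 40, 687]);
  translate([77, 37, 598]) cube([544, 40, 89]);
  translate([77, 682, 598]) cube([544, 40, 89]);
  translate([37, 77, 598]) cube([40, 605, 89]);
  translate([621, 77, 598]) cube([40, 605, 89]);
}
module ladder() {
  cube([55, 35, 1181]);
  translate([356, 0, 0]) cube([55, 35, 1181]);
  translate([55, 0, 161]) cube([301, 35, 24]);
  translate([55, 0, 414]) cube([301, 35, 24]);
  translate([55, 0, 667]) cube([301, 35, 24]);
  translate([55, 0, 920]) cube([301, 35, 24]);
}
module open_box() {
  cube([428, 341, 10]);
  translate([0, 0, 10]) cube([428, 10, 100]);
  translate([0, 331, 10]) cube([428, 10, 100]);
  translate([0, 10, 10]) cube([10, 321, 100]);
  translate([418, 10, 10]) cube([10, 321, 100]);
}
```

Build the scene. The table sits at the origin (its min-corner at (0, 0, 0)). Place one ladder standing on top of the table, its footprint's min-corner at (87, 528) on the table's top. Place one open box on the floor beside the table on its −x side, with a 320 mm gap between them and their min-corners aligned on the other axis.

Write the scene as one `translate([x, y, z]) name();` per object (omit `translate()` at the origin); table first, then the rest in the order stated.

table();
translate([87, 528, 713]) ladder();
translate([-748, 0, 0]) open_box();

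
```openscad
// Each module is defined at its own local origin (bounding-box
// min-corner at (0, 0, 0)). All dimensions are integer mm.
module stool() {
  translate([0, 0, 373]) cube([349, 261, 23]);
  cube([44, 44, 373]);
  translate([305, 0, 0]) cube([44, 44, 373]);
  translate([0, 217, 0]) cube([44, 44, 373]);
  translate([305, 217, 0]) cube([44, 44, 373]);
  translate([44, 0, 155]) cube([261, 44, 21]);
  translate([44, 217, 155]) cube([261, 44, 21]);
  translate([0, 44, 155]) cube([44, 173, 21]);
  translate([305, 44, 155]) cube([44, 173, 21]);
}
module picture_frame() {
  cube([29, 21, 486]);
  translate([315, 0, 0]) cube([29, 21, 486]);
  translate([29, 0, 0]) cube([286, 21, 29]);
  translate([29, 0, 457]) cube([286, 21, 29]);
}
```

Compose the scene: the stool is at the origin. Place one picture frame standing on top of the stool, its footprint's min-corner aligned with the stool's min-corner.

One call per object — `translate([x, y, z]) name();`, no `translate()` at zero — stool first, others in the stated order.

stool();
translate([0, 0, 396]) picture_frame();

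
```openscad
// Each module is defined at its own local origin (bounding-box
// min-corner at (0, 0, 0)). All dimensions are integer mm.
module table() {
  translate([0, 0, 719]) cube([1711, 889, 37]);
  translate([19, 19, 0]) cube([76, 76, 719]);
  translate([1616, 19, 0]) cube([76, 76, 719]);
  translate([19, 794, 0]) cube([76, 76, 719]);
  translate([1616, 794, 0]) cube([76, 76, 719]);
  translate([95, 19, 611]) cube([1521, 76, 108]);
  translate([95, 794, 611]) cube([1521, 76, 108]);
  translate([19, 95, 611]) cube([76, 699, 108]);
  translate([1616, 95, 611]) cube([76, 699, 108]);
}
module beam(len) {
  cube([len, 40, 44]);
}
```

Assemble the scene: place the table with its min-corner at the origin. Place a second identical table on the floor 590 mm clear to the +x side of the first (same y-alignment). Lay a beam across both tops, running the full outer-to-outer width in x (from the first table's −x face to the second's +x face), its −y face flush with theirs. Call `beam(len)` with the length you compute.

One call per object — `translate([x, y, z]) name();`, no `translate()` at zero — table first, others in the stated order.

table();
translate([2301, 0, 0]) table();
translate([0, 0, 756]) beam(4012);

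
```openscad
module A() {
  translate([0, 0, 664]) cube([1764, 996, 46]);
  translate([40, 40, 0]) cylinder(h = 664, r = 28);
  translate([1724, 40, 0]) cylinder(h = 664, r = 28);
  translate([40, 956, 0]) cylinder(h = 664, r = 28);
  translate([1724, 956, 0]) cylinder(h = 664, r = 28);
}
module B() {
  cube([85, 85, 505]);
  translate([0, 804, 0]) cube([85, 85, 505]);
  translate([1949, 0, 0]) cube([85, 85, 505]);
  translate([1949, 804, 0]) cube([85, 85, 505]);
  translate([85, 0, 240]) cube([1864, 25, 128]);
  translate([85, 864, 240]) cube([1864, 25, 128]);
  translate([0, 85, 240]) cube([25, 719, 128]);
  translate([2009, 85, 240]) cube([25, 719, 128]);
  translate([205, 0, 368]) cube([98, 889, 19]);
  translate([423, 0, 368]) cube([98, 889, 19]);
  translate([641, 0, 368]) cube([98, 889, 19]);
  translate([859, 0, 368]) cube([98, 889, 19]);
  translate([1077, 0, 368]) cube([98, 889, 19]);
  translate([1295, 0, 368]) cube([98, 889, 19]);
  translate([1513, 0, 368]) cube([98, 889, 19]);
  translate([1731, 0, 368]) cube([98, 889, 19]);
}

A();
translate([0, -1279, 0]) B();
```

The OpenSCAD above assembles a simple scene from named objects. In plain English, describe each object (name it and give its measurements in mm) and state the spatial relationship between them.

A is a rectangular dining table. The top is 1764×996×46 mm with its upper surface at z = 710 mm. It stands on four round legs of 56 mm diameter, each leg's bounding box inset 12 mm from the nearest pair of top edges, running from the floor to the underside of the top.

B is a bed frame 2034 mm long (x) by 889 mm wide (y). Four 85×85 mm corner posts, 505 mm tall, at the corners of the footprint. Four rails of 25 mm thickness and 128 mm height run between adjacent posts with their undersides at z = 240 mm, their outer faces flush with the outside of the frame (the two x-running rails run between the posts' inner faces; the two y-running rails run between the posts' inner faces). 8 slats, each 98 mm wide (x) and 19 mm thick, lie across the top of the two x-running rails, running the full 889 mm width of the frame in y; the slats are evenly spaced along x between the inner faces of the end posts with equal gaps (rounded down to the nearest mm) at the −x end and between each pair — any rounding remainder accumulates at the +x end.

The bed frame is on the floor beside the table on its −y side.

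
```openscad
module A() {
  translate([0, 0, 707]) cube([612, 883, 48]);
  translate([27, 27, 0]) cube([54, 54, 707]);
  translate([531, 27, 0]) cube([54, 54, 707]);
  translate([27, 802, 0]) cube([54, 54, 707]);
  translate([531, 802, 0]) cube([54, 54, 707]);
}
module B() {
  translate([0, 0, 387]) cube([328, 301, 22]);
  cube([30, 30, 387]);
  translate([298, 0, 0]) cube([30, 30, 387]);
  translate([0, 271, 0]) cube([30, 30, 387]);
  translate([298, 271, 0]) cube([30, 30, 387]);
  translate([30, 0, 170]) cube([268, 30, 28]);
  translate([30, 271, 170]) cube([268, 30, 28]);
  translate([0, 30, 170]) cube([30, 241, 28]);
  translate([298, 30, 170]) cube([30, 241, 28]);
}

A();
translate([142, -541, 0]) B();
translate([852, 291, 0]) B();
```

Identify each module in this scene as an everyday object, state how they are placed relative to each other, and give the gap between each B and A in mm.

Each stool's nearest face is 240 mm from the table's bounding box.

A is a table. B is a stool. Two stools sit around the table at the −y, +x sides. The gap between each stool and the table is 240 mm.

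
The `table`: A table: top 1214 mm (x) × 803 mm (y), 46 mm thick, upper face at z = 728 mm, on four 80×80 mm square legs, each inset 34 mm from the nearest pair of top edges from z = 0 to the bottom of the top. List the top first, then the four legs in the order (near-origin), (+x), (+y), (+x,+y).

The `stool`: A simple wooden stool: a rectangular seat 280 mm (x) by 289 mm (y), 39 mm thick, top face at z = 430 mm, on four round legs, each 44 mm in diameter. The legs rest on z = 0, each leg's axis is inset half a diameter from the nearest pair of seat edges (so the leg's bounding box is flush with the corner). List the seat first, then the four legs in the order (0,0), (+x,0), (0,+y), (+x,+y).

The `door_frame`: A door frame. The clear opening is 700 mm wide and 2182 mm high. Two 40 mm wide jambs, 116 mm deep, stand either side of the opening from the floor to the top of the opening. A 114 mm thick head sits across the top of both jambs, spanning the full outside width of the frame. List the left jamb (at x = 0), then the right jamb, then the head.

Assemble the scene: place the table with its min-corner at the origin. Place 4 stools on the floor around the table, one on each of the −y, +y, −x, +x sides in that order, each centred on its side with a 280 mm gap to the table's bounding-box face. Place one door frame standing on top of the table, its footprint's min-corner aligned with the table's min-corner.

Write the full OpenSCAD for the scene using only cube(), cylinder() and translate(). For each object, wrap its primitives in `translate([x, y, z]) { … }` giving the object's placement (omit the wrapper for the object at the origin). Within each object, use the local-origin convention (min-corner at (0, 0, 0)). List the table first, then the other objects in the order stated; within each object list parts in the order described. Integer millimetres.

translate([0, 0, 682]) cube([1214, 803, 46]);
translate([34, 34, 0]) cube([80, 80, 682]);
translate([1100, 34, 0]) cube([80, 80, 682]);
translate([34, 689, 0]) cube([80, 80, 682]);
translate([1100, 689, 0]) cube([80, 80, 682]);
translate([467, -569, 0]) {
  translate([0, 0, 391]) cube([280, 289, 39]);
  translate([22, 22, 0]) cylinder(h = 391, r = 22);
  translate([258, 22, 0]) cylinder(h = 391, r = 22);
  translate([22, 267, 0]) cylinder(h = 391, r = 22);
  translate([258, 267, 0]) cylinder(h = 391, r = 22);
}
translate([467, 1083, 0]) {
  translate([0, 0, 391]) cube([280, 289, 39]);
  translate([22, 22, 0]) cylinder(h = 391, r = 22);
  translate([258, 22, 0]) cylinder(h = 391, r = 22);
  translate([22, 267, 0]) cylinder(h = 391, r = 22);
  translate([258, 267, 0]) cylinder(h = 391, r = 22);
}
translate([-560, 257, 0]) {
  translate([0, 0, 391]) cube([280, 289, 39]);
  translate([22, 22, 0]) cylinder(h = 391, r = 22);
  translate([258, 22, 0]) cylinder(h = 391, r = 22);
  translate([22, 267, 0]) cylinder(h = 391, r = 22);
  translate([258, 267, 0]) cylinder(h = 391, r = 22);
}
translate([1494, 257, 0]) {
  translate([0, 0, 391]) cube([280, 289, 39]);
  translate([22, 22, 0]) cylinder(h = 391, r = 22);
  translate([258, 22, 0]) cylinder(h = 391, r = 22);
  translate([22, 267, 0]) cylinder(h = 391, r = 22);
  translate([258, 267, 0]) cylinder(h = 391, r = 22);
}
translate([0, 0, 728]) {
  cube([40, 116, 2182]);
  translate([740, 0, 0]) cube([40, 116, 2182]);
  translate([0, 0, 2182]) cube([780, 116, 114]);
}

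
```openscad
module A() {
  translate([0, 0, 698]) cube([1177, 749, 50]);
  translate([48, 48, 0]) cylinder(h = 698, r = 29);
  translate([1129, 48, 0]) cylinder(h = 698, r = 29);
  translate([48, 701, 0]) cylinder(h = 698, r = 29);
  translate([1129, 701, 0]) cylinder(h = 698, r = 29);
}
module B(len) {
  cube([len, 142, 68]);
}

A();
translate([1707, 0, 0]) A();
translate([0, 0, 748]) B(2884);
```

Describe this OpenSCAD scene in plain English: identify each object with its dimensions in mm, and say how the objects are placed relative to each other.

A is a rectangular dining table. The top is 1177×749×50 mm with its upper surface at z = 748 mm. It stands on four round legs of 58 mm diameter, each leg's bounding box inset 19 mm from the nearest pair of top edges, running from the floor to the underside of the top.

B is a rectangular beam 2884 mm long (x), 142 mm deep (y), 68 mm thick (z).

The beam spans the tops of two tables placed 530 mm apart, resting at z = 748 mm.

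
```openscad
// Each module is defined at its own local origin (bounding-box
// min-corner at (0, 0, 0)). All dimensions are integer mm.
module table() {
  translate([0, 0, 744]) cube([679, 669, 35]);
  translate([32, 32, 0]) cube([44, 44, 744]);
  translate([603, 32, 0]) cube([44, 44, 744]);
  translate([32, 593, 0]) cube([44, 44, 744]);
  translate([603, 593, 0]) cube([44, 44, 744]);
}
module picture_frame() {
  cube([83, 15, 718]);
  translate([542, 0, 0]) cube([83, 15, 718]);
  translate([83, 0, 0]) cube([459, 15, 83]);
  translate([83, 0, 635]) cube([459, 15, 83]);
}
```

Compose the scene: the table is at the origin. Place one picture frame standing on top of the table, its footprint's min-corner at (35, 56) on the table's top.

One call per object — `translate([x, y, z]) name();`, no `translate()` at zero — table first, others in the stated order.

table();
translate([35, 56, 779]) picture_frame();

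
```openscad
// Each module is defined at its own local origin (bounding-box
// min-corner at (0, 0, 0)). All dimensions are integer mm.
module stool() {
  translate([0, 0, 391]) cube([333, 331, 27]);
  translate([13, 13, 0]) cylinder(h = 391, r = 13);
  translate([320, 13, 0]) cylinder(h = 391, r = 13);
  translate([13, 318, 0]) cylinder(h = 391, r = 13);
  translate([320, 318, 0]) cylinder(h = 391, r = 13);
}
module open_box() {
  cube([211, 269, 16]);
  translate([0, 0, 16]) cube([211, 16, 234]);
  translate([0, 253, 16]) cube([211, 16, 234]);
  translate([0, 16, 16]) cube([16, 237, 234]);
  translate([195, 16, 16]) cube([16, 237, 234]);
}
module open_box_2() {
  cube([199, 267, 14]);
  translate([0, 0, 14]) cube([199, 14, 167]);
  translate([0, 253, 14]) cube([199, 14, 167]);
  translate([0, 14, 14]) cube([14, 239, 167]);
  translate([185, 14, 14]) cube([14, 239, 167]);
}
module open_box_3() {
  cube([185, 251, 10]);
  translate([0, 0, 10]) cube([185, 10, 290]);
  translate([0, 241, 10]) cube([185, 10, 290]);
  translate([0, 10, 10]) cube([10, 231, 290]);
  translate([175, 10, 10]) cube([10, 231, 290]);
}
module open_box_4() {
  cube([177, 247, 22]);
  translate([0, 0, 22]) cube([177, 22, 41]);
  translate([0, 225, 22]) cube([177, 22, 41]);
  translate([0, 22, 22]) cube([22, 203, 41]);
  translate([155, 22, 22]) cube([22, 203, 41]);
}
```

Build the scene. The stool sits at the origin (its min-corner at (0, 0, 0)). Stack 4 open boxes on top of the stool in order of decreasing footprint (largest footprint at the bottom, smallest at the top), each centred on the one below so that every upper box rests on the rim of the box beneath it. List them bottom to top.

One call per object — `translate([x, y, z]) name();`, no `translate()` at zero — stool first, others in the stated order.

stool();
translate([61, 31, 418]) open_box();
translate([67, 32, 668]) open_box_2();
translate([74, 40, 849]) open_box_3();
translate([78, 42, 1149]) open_box_4();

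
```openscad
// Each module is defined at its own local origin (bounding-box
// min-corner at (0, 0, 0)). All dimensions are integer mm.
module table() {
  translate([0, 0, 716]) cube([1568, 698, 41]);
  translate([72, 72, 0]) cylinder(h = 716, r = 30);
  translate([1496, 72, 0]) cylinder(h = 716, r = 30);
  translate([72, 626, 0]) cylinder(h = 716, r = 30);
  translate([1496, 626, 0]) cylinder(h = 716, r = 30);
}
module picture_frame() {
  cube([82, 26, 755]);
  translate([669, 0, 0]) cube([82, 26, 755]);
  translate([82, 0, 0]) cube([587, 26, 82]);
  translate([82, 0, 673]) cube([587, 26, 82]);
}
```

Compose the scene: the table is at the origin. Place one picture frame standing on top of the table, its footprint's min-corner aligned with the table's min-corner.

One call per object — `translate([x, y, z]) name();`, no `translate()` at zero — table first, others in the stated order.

table();
translate([0, 0, 757]) picture_frame();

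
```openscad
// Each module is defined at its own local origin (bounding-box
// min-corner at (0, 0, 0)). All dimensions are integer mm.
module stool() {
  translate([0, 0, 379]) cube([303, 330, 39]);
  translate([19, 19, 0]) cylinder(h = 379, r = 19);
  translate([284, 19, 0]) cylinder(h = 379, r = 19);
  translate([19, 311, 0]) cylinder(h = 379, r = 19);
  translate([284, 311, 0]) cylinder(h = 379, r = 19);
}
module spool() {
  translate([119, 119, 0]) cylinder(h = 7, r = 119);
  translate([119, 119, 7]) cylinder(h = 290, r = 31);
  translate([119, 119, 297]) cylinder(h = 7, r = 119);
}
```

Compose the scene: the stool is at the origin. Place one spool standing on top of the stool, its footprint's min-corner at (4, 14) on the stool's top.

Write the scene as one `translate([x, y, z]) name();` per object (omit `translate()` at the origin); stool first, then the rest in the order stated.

stool();
translate([4, 14, 418]) spool();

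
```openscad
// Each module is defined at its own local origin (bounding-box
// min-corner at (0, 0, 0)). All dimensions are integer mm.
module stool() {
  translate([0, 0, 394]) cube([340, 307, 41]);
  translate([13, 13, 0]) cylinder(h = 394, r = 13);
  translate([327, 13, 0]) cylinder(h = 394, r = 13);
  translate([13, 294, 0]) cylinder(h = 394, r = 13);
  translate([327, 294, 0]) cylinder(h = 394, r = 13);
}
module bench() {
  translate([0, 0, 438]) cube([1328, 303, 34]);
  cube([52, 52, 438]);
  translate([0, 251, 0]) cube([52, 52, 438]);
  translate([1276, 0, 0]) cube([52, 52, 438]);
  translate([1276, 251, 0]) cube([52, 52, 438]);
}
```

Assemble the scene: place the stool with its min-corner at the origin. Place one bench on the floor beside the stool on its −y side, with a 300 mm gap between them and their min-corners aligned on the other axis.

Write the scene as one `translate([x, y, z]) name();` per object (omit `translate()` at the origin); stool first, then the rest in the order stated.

stool();
translate([0, -603, 0]) bench();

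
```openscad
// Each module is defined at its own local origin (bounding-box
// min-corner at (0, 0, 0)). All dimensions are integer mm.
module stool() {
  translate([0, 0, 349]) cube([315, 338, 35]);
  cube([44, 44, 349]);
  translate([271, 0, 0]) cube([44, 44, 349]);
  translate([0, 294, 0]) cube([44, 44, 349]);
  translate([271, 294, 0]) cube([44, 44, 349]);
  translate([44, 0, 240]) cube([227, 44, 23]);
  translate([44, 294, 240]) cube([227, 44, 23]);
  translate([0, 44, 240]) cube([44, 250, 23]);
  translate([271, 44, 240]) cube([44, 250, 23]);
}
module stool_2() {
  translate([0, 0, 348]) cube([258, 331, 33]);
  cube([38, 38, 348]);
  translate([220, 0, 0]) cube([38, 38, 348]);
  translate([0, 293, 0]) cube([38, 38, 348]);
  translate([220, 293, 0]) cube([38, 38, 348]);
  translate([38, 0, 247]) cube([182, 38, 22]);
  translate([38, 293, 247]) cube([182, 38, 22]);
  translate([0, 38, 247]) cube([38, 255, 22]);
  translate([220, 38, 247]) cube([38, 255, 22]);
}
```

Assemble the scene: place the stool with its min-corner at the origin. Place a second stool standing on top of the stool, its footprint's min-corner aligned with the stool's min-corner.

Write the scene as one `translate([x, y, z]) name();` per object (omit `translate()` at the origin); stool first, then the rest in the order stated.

stool();
translate([0, 0, 384]) stool_2();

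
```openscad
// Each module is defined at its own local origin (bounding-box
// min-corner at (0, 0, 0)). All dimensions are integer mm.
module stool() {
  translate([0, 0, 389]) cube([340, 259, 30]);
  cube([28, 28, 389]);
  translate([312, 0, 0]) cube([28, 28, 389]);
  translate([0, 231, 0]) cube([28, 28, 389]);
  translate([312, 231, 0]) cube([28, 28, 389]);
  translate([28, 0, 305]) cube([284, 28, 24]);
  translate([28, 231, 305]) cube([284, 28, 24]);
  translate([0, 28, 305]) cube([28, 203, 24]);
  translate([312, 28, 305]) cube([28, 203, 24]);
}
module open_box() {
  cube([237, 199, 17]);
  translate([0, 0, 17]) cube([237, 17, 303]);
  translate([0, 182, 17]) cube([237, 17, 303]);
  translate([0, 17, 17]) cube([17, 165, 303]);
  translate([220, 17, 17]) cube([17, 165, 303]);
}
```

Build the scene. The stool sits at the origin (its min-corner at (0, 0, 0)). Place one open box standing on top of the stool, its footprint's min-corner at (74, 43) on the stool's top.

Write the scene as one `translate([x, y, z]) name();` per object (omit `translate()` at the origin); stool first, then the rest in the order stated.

stool();
translate([74, 43, 419]) open_box();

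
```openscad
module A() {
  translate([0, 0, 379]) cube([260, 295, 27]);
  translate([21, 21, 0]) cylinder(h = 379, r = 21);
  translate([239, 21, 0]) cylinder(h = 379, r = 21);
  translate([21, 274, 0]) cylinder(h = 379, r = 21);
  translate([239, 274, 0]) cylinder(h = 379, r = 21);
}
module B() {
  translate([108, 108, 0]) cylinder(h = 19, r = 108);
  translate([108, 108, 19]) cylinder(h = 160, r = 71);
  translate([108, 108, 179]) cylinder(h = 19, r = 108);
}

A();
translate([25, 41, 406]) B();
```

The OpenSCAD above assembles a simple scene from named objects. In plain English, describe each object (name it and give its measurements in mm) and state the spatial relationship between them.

A is a four-legged stool. The seat is a 260×295×27 mm slab whose top surface is at z = 406 mm; four round legs, each 42 mm in diameter, run from the floor (z = 0) to the underside of the seat, each leg's axis is inset half a diameter from the nearest pair of seat edges (so the leg's bounding box is flush with the corner).

B is a spool: two coaxial disc flanges of radius 108 mm and thickness 19 mm, joined by a core cylinder of radius 71 mm and height 160 mm. The lower flange rests on z = 0 and the three cylinders share a vertical axis.

The spool is on top of the stool.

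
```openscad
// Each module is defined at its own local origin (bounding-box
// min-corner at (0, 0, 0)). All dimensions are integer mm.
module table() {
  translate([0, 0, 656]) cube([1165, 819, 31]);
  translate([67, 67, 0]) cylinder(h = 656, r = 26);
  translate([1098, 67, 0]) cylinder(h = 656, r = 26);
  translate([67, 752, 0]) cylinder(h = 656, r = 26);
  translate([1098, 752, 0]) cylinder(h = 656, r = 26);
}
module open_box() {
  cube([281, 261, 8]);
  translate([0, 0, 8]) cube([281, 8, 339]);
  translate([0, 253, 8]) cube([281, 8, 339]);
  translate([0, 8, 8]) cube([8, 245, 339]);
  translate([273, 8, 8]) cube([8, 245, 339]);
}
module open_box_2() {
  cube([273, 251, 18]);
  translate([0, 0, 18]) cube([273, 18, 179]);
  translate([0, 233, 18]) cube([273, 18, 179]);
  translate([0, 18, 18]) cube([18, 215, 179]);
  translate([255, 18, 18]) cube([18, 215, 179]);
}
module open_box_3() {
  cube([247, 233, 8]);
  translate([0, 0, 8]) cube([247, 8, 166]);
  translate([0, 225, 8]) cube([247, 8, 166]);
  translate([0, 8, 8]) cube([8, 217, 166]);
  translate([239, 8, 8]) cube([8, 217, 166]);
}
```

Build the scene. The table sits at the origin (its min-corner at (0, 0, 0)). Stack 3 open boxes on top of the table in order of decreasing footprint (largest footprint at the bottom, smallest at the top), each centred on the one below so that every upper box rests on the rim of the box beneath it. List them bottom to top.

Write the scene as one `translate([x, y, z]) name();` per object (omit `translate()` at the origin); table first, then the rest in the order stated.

table();
translate([442, 279, 687]) open_box();
translate([446, 284, 1034]) open_box_2();
translate([459, 293, 1231]) open_box_3();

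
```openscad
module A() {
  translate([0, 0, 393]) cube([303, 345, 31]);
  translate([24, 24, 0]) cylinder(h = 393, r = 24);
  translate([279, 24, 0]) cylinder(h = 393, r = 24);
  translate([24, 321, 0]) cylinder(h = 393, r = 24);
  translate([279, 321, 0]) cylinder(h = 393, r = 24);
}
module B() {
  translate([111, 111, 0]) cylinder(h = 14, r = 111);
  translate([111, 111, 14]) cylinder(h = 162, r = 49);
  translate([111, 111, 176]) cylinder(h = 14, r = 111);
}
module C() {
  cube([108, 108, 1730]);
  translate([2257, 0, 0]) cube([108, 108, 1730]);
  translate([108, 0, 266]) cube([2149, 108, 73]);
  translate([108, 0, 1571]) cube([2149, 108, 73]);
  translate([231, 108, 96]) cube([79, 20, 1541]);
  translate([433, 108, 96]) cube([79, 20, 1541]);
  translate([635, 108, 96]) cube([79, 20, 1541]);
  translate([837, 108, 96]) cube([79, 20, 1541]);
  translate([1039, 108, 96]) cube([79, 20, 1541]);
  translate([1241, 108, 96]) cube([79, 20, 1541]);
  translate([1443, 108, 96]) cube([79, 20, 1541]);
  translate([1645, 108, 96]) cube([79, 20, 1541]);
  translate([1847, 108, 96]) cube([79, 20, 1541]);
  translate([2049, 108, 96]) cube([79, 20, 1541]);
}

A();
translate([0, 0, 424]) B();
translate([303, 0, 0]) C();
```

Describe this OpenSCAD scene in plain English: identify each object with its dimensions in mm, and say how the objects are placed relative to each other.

A is a simple wooden stool: a rectangular seat 303 mm (x) by 345 mm (y), 31 mm thick, top face at z = 424 mm, on four round legs, each 48 mm in diameter. The legs rest on z = 0, each leg's axis is inset half a diameter from the nearest pair of seat edges (so the leg's bounding box is flush with the corner).

B is a spool: two coaxial disc flanges of radius 111 mm and thickness 14 mm, joined by a core cylinder of radius 49 mm and height 162 mm. The lower flange rests on z = 0 and the three cylinders share a vertical axis.

C is a fence section. Two 108×108 mm posts, 1730 mm tall, stand on the floor with a clear span of 2149 mm between their inner faces. Two horizontal rails of 108×73 mm section span the gap between the posts with their undersides at z = 266 mm and z = 1571 mm, flush with the posts' −y face. 10 pickets, each 79 mm wide, 20 mm thick and 1541 mm tall, are fixed to the +y face of the rails with their bottoms at z = 96 mm, evenly spaced across the span with equal gaps (rounded down to the nearest mm) at the −x end and between each pair — any rounding remainder accumulates at the +x end.

The spool is on top of the stool. The fence section is against the stool's +x side, with their −y faces flush.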